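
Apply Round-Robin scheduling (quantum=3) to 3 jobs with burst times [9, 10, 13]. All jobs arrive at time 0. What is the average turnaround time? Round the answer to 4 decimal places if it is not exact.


Time quantum = 3
Execution trace:
  J1 runs 3 units, time = 3
  J2 runs 3 units, time = 6
  J3 runs 3 units, time = 9
  J1 runs 3 units, time = 12
  J2 runs 3 units, time = 15
  J3 runs 3 units, time = 18
  J1 runs 3 units, time = 21
  J2 runs 3 units, time = 24
  J3 runs 3 units, time = 27
  J2 runs 1 units, time = 28
  J3 runs 3 units, time = 31
  J3 runs 1 units, time = 32
Finish times: [21, 28, 32]
Average turnaround = 81/3 = 27.0

27.0


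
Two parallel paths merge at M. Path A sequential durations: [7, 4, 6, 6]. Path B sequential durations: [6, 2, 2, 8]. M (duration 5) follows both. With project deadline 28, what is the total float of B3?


Forward pass: ES(B3) = sum of predecessors on chain B = 8
EF = ES + duration = 8 + 2 = 10
Backward pass: LF(M) = deadline = 28; LS(M) = 28 - 5 = 23
LF(B3) = LS(M) - sum(successors on chain B) = 23 - 8 = 15
LS = LF - duration = 15 - 2 = 13
Total float = LS - ES = 13 - 8 = 5

5


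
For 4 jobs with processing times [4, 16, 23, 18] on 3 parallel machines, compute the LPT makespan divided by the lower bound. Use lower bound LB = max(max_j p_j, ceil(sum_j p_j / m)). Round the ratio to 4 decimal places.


LPT order: [23, 18, 16, 4]
Machine loads after assignment: [23, 18, 20]
LPT makespan = 23
Lower bound = max(max_job, ceil(total/3)) = max(23, 21) = 23
Ratio = 23 / 23 = 1.0

1.0


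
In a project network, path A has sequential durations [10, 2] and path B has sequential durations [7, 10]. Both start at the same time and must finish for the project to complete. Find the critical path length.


Path A total = 10 + 2 = 12
Path B total = 7 + 10 = 17
Critical path = longest path = max(12, 17) = 17

17


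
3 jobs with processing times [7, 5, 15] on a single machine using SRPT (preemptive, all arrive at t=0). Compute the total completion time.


Since all jobs arrive at t=0, SRPT equals SPT ordering.
SPT order: [5, 7, 15]
Completion times:
  Job 1: p=5, C=5
  Job 2: p=7, C=12
  Job 3: p=15, C=27
Total completion time = 5 + 12 + 27 = 44

44


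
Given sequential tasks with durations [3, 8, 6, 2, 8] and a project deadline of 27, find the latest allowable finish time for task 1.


LF(activity 1) = deadline - sum of successor durations
Successors: activities 2 through 5 with durations [8, 6, 2, 8]
Sum of successor durations = 24
LF = 27 - 24 = 3

3


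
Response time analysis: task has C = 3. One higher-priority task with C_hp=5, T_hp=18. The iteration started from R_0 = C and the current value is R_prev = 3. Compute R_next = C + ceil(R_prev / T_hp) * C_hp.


R_next = C + ceil(R_prev / T_hp) * C_hp
ceil(3 / 18) = ceil(0.1667) = 1
Interference = 1 * 5 = 5
R_next = 3 + 5 = 8

8


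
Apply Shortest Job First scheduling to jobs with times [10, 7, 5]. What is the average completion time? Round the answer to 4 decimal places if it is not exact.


SJF order (ascending): [5, 7, 10]
Completion times:
  Job 1: burst=5, C=5
  Job 2: burst=7, C=12
  Job 3: burst=10, C=22
Average completion = 39/3 = 13.0

13.0


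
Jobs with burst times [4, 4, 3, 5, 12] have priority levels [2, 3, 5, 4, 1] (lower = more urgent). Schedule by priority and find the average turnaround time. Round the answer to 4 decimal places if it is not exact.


Sort by priority (ascending = highest first):
Order: [(1, 12), (2, 4), (3, 4), (4, 5), (5, 3)]
Completion times:
  Priority 1, burst=12, C=12
  Priority 2, burst=4, C=16
  Priority 3, burst=4, C=20
  Priority 4, burst=5, C=25
  Priority 5, burst=3, C=28
Average turnaround = 101/5 = 20.2

20.2


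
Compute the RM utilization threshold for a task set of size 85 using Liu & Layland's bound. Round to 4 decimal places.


Compute 2^(1/85) = 1.0081880126
Subtract 1: 1.0081880126 - 1 = 0.0081880126
Multiply by n: 85 * 0.0081880126 = 0.6959810710
Round to 4 dp: 0.6960

0.6960


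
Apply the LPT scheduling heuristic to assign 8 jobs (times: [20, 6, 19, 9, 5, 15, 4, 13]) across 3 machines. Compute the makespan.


Sort jobs in decreasing order (LPT): [20, 19, 15, 13, 9, 6, 5, 4]
Assign each job to the least loaded machine:
  Machine 1: jobs [20, 6, 5], load = 31
  Machine 2: jobs [19, 9, 4], load = 32
  Machine 3: jobs [15, 13], load = 28
Makespan = max load = 32

32


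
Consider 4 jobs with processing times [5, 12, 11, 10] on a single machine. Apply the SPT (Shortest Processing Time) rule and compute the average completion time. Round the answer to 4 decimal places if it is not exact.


Sort jobs by processing time (SPT order): [5, 10, 11, 12]
Compute completion times sequentially:
  Job 1: processing = 5, completes at 5
  Job 2: processing = 10, completes at 15
  Job 3: processing = 11, completes at 26
  Job 4: processing = 12, completes at 38
Sum of completion times = 84
Average completion time = 84/4 = 21.0

21.0


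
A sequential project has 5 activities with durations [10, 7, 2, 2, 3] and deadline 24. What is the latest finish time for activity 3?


LF(activity 3) = deadline - sum of successor durations
Successors: activities 4 through 5 with durations [2, 3]
Sum of successor durations = 5
LF = 24 - 5 = 19

19


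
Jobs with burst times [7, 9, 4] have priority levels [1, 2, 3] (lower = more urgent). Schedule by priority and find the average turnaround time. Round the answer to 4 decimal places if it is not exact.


Sort by priority (ascending = highest first):
Order: [(1, 7), (2, 9), (3, 4)]
Completion times:
  Priority 1, burst=7, C=7
  Priority 2, burst=9, C=16
  Priority 3, burst=4, C=20
Average turnaround = 43/3 = 14.3333

14.3333


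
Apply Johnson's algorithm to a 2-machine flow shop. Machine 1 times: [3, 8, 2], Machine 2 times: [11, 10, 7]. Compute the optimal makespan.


Apply Johnson's rule:
  Group 1 (a <= b): [(3, 2, 7), (1, 3, 11), (2, 8, 10)]
  Group 2 (a > b): []
Optimal job order: [3, 1, 2]
Schedule:
  Job 3: M1 done at 2, M2 done at 9
  Job 1: M1 done at 5, M2 done at 20
  Job 2: M1 done at 13, M2 done at 30
Makespan = 30

30


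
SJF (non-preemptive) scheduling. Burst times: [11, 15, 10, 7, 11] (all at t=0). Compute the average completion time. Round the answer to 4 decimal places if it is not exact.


SJF order (ascending): [7, 10, 11, 11, 15]
Completion times:
  Job 1: burst=7, C=7
  Job 2: burst=10, C=17
  Job 3: burst=11, C=28
  Job 4: burst=11, C=39
  Job 5: burst=15, C=54
Average completion = 145/5 = 29.0

29.0


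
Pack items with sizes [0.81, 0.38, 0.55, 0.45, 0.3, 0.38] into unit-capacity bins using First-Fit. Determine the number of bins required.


Place items sequentially using First-Fit:
  Item 0.81 -> new Bin 1
  Item 0.38 -> new Bin 2
  Item 0.55 -> Bin 2 (now 0.93)
  Item 0.45 -> new Bin 3
  Item 0.3 -> Bin 3 (now 0.75)
  Item 0.38 -> new Bin 4
Total bins used = 4

4


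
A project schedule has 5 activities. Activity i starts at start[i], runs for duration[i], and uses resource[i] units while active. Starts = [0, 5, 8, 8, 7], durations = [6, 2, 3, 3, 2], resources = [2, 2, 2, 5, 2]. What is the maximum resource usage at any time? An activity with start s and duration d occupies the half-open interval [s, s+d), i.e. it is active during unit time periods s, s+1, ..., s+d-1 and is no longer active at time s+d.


Each activity i is active on [start_i, start_i + duration_i).
Compute total resource usage per time slot:
  t=0: active resources = [2], total = 2
  t=1: active resources = [2], total = 2
  t=2: active resources = [2], total = 2
  t=3: active resources = [2], total = 2
  t=4: active resources = [2], total = 2
  t=5: active resources = [2, 2], total = 4
  t=6: active resources = [2], total = 2
  t=7: active resources = [2], total = 2
  t=8: active resources = [2, 5, 2], total = 9
  t=9: active resources = [2, 5], total = 7
  t=10: active resources = [2, 5], total = 7
Peak resource demand = 9

9


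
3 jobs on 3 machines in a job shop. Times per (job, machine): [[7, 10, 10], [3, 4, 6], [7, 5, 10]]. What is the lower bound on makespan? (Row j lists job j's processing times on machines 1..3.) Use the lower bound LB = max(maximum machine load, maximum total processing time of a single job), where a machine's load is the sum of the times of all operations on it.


Machine loads:
  Machine 1: 7 + 3 + 7 = 17
  Machine 2: 10 + 4 + 5 = 19
  Machine 3: 10 + 6 + 10 = 26
Max machine load = 26
Job totals:
  Job 1: 27
  Job 2: 13
  Job 3: 22
Max job total = 27
Lower bound = max(26, 27) = 27

27


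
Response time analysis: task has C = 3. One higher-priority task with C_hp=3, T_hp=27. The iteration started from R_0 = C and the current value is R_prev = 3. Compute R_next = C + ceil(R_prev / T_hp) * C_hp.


R_next = C + ceil(R_prev / T_hp) * C_hp
ceil(3 / 27) = ceil(0.1111) = 1
Interference = 1 * 3 = 3
R_next = 3 + 3 = 6

6


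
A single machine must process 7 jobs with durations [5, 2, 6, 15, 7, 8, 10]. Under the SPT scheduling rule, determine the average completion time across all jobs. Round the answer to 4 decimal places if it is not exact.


Sort jobs by processing time (SPT order): [2, 5, 6, 7, 8, 10, 15]
Compute completion times sequentially:
  Job 1: processing = 2, completes at 2
  Job 2: processing = 5, completes at 7
  Job 3: processing = 6, completes at 13
  Job 4: processing = 7, completes at 20
  Job 5: processing = 8, completes at 28
  Job 6: processing = 10, completes at 38
  Job 7: processing = 15, completes at 53
Sum of completion times = 161
Average completion time = 161/7 = 23.0

23.0


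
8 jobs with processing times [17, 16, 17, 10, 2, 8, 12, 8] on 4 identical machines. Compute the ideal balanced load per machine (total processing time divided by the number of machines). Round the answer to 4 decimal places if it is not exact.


Total processing time = 17 + 16 + 17 + 10 + 2 + 8 + 12 + 8 = 90
Number of machines = 4
Ideal balanced load = 90 / 4 = 22.5

22.5


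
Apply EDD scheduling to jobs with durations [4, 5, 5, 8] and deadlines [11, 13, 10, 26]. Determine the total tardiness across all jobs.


Sort by due date (EDD order): [(5, 10), (4, 11), (5, 13), (8, 26)]
Compute completion times and tardiness:
  Job 1: p=5, d=10, C=5, tardiness=max(0,5-10)=0
  Job 2: p=4, d=11, C=9, tardiness=max(0,9-11)=0
  Job 3: p=5, d=13, C=14, tardiness=max(0,14-13)=1
  Job 4: p=8, d=26, C=22, tardiness=max(0,22-26)=0
Total tardiness = 1

1


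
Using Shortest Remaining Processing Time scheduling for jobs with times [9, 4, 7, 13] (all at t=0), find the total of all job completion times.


Since all jobs arrive at t=0, SRPT equals SPT ordering.
SPT order: [4, 7, 9, 13]
Completion times:
  Job 1: p=4, C=4
  Job 2: p=7, C=11
  Job 3: p=9, C=20
  Job 4: p=13, C=33
Total completion time = 4 + 11 + 20 + 33 = 68

68


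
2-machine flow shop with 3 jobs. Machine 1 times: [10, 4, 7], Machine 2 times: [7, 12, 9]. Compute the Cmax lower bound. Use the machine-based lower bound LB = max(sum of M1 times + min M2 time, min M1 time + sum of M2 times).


LB1 = sum(M1 times) + min(M2 times) = 21 + 7 = 28
LB2 = min(M1 times) + sum(M2 times) = 4 + 28 = 32
Lower bound = max(LB1, LB2) = max(28, 32) = 32

32


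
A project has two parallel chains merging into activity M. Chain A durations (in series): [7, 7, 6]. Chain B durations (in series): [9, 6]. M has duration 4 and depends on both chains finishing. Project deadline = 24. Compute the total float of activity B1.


Forward pass: ES(B1) = sum of predecessors on chain B = 0
EF = ES + duration = 0 + 9 = 9
Backward pass: LF(M) = deadline = 24; LS(M) = 24 - 4 = 20
LF(B1) = LS(M) - sum(successors on chain B) = 20 - 6 = 14
LS = LF - duration = 14 - 9 = 5
Total float = LS - ES = 5 - 0 = 5

5


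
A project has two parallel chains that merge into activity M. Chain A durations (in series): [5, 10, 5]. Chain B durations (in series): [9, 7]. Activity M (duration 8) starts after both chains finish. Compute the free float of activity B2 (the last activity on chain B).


ES(B2) = sum of predecessors on chain B = 9
EF(B2) = ES + duration = 9 + 7 = 16
Successor of B2 is M. ES(M) = max(sum(A), sum(B)) = max(20, 16) = 20
Free float = ES(successor) - EF(current) = 20 - 16 = 4

4


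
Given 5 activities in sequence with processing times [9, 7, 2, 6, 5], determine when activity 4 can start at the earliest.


Activity 4 starts after activities 1 through 3 complete.
Predecessor durations: [9, 7, 2]
ES = 9 + 7 + 2 = 18

18


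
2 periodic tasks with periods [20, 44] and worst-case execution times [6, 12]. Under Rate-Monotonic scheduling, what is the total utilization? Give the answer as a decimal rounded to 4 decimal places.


Compute individual utilizations (exact fractions):
  Task 1: C/T = 6/20 = 3/10 (approx. 0.3)
  Task 2: C/T = 12/44 = 3/11 (approx. 0.2727)
Total utilization U = 3/10 + 3/11 = 63/110
Rounded to 4 decimal places: U = 0.5727
RM (Liu & Layland) bound for 2 tasks = 0.828427; compare with U = 63/110 (approx. 0.572727)
U <= bound, so schedulable by RM sufficient condition.

0.5727


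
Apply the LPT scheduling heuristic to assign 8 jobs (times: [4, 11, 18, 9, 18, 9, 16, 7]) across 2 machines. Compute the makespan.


Sort jobs in decreasing order (LPT): [18, 18, 16, 11, 9, 9, 7, 4]
Assign each job to the least loaded machine:
  Machine 1: jobs [18, 16, 9, 4], load = 47
  Machine 2: jobs [18, 11, 9, 7], load = 45
Makespan = max load = 47

47


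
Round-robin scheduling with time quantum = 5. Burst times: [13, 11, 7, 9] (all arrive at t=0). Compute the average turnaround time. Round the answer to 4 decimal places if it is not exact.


Time quantum = 5
Execution trace:
  J1 runs 5 units, time = 5
  J2 runs 5 units, time = 10
  J3 runs 5 units, time = 15
  J4 runs 5 units, time = 20
  J1 runs 5 units, time = 25
  J2 runs 5 units, time = 30
  J3 runs 2 units, time = 32
  J4 runs 4 units, time = 36
  J1 runs 3 units, time = 39
  J2 runs 1 units, time = 40
Finish times: [39, 40, 32, 36]
Average turnaround = 147/4 = 36.75

36.75


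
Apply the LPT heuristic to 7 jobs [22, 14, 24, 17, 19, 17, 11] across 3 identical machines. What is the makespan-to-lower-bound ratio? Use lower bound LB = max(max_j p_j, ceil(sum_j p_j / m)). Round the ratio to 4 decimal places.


LPT order: [24, 22, 19, 17, 17, 14, 11]
Machine loads after assignment: [38, 39, 47]
LPT makespan = 47
Lower bound = max(max_job, ceil(total/3)) = max(24, 42) = 42
Ratio = 47 / 42 = 1.119

1.119


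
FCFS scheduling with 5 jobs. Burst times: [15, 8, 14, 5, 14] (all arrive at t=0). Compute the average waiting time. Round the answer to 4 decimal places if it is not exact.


FCFS order (as given): [15, 8, 14, 5, 14]
Waiting times:
  Job 1: wait = 0
  Job 2: wait = 15
  Job 3: wait = 23
  Job 4: wait = 37
  Job 5: wait = 42
Sum of waiting times = 117
Average waiting time = 117/5 = 23.4

23.4


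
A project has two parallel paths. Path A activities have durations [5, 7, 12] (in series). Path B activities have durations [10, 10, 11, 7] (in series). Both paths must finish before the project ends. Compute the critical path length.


Path A total = 5 + 7 + 12 = 24
Path B total = 10 + 10 + 11 + 7 = 38
Critical path = longest path = max(24, 38) = 38

38


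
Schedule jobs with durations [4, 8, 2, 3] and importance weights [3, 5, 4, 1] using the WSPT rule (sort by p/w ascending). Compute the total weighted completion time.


Compute p/w ratios and sort ascending (WSPT): [(2, 4), (4, 3), (8, 5), (3, 1)]
Compute weighted completion times:
  Job (p=2,w=4): C=2, w*C=4*2=8
  Job (p=4,w=3): C=6, w*C=3*6=18
  Job (p=8,w=5): C=14, w*C=5*14=70
  Job (p=3,w=1): C=17, w*C=1*17=17
Total weighted completion time = 113

113


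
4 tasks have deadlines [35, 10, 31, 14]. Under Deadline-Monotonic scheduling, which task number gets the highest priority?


Sort tasks by relative deadline (ascending):
  Task 2: deadline = 10
  Task 4: deadline = 14
  Task 3: deadline = 31
  Task 1: deadline = 35
Priority order (highest first): [2, 4, 3, 1]
Highest priority task = 2

2


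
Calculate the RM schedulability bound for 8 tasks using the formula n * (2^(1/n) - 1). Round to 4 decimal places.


Compute 2^(1/8) = 1.0905077327
Subtract 1: 1.0905077327 - 1 = 0.0905077327
Multiply by n: 8 * 0.0905077327 = 0.7240618616
Round to 4 dp: 0.7241

0.7241


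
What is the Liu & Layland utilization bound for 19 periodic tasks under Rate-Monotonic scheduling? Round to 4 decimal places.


Compute 2^(1/19) = 1.0371550444
Subtract 1: 1.0371550444 - 1 = 0.0371550444
Multiply by n: 19 * 0.0371550444 = 0.7059458436
Round to 4 dp: 0.7059

0.7059


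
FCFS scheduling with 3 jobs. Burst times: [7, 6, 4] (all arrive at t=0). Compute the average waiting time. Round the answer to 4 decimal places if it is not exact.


FCFS order (as given): [7, 6, 4]
Waiting times:
  Job 1: wait = 0
  Job 2: wait = 7
  Job 3: wait = 13
Sum of waiting times = 20
Average waiting time = 20/3 = 6.6667

6.6667


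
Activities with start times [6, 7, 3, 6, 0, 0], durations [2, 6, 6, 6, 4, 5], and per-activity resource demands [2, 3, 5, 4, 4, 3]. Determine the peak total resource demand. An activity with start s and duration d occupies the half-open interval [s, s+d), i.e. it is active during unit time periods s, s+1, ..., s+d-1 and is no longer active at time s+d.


Each activity i is active on [start_i, start_i + duration_i).
Compute total resource usage per time slot:
  t=0: active resources = [4, 3], total = 7
  t=1: active resources = [4, 3], total = 7
  t=2: active resources = [4, 3], total = 7
  t=3: active resources = [5, 4, 3], total = 12
  t=4: active resources = [5, 3], total = 8
  t=5: active resources = [5], total = 5
  t=6: active resources = [2, 5, 4], total = 11
  t=7: active resources = [2, 3, 5, 4], total = 14
  t=8: active resources = [3, 5, 4], total = 12
  t=9: active resources = [3, 4], total = 7
  t=10: active resources = [3, 4], total = 7
  t=11: active resources = [3, 4], total = 7
  t=12: active resources = [3], total = 3
Peak resource demand = 14

14


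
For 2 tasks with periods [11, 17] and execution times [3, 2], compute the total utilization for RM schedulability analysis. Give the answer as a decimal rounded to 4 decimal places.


Compute individual utilizations (exact fractions):
  Task 1: C/T = 3/11 (approx. 0.2727)
  Task 2: C/T = 2/17 (approx. 0.1176)
Total utilization U = 3/11 + 2/17 = 73/187
Rounded to 4 decimal places: U = 0.3904
RM (Liu & Layland) bound for 2 tasks = 0.828427; compare with U = 73/187 (approx. 0.390374)
U <= bound, so schedulable by RM sufficient condition.

0.3904


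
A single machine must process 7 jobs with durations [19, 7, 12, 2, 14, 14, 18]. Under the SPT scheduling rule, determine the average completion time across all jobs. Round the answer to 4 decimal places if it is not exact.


Sort jobs by processing time (SPT order): [2, 7, 12, 14, 14, 18, 19]
Compute completion times sequentially:
  Job 1: processing = 2, completes at 2
  Job 2: processing = 7, completes at 9
  Job 3: processing = 12, completes at 21
  Job 4: processing = 14, completes at 35
  Job 5: processing = 14, completes at 49
  Job 6: processing = 18, completes at 67
  Job 7: processing = 19, completes at 86
Sum of completion times = 269
Average completion time = 269/7 = 38.4286

38.4286


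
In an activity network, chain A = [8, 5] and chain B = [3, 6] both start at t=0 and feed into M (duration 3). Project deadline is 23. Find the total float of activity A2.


Forward pass: ES(A2) = sum of predecessors on chain A = 8
EF = ES + duration = 8 + 5 = 13
Backward pass: LF(M) = deadline = 23; LS(M) = 23 - 3 = 20
LF(A2) = LS(M) - sum(successors on chain A) = 20 - 0 = 20
LS = LF - duration = 20 - 5 = 15
Total float = LS - ES = 15 - 8 = 7

7


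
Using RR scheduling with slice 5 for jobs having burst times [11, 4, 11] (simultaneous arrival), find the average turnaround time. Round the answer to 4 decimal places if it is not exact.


Time quantum = 5
Execution trace:
  J1 runs 5 units, time = 5
  J2 runs 4 units, time = 9
  J3 runs 5 units, time = 14
  J1 runs 5 units, time = 19
  J3 runs 5 units, time = 24
  J1 runs 1 units, time = 25
  J3 runs 1 units, time = 26
Finish times: [25, 9, 26]
Average turnaround = 60/3 = 20.0

20.0


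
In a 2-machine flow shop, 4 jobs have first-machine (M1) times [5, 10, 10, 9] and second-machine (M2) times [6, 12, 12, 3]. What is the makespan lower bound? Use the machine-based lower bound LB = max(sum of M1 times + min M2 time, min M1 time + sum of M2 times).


LB1 = sum(M1 times) + min(M2 times) = 34 + 3 = 37
LB2 = min(M1 times) + sum(M2 times) = 5 + 33 = 38
Lower bound = max(LB1, LB2) = max(37, 38) = 38

38


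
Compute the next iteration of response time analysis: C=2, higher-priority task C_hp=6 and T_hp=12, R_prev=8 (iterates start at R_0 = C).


R_next = C + ceil(R_prev / T_hp) * C_hp
ceil(8 / 12) = ceil(0.6667) = 1
Interference = 1 * 6 = 6
R_next = 2 + 6 = 8
R_next = R_prev, so the iteration has converged (response time = 8).

8


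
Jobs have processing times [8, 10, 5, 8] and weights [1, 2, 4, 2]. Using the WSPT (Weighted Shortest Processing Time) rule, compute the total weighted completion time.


Compute p/w ratios and sort ascending (WSPT): [(5, 4), (8, 2), (10, 2), (8, 1)]
Compute weighted completion times:
  Job (p=5,w=4): C=5, w*C=4*5=20
  Job (p=8,w=2): C=13, w*C=2*13=26
  Job (p=10,w=2): C=23, w*C=2*23=46
  Job (p=8,w=1): C=31, w*C=1*31=31
Total weighted completion time = 123

123


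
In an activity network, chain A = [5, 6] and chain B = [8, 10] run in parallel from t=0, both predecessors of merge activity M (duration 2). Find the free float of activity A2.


ES(A2) = sum of predecessors on chain A = 5
EF(A2) = ES + duration = 5 + 6 = 11
Successor of A2 is M. ES(M) = max(sum(A), sum(B)) = max(11, 18) = 18
Free float = ES(successor) - EF(current) = 18 - 11 = 7

7


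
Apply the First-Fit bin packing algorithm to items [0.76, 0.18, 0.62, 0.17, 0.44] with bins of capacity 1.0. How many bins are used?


Place items sequentially using First-Fit:
  Item 0.76 -> new Bin 1
  Item 0.18 -> Bin 1 (now 0.94)
  Item 0.62 -> new Bin 2
  Item 0.17 -> Bin 2 (now 0.79)
  Item 0.44 -> new Bin 3
Total bins used = 3

3


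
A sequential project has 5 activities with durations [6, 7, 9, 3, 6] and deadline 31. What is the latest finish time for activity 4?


LF(activity 4) = deadline - sum of successor durations
Successors: activities 5 through 5 with durations [6]
Sum of successor durations = 6
LF = 31 - 6 = 25

25


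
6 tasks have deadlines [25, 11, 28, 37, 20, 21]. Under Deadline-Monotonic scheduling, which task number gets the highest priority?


Sort tasks by relative deadline (ascending):
  Task 2: deadline = 11
  Task 5: deadline = 20
  Task 6: deadline = 21
  Task 1: deadline = 25
  Task 3: deadline = 28
  Task 4: deadline = 37
Priority order (highest first): [2, 5, 6, 1, 3, 4]
Highest priority task = 2

2


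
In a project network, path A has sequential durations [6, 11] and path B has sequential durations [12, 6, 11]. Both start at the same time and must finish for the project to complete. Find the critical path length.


Path A total = 6 + 11 = 17
Path B total = 12 + 6 + 11 = 29
Critical path = longest path = max(17, 29) = 29

29


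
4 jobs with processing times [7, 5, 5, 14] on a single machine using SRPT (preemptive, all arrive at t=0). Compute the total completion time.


Since all jobs arrive at t=0, SRPT equals SPT ordering.
SPT order: [5, 5, 7, 14]
Completion times:
  Job 1: p=5, C=5
  Job 2: p=5, C=10
  Job 3: p=7, C=17
  Job 4: p=14, C=31
Total completion time = 5 + 10 + 17 + 31 = 63

63


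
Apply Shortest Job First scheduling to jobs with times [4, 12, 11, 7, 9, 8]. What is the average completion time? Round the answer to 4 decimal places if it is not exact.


SJF order (ascending): [4, 7, 8, 9, 11, 12]
Completion times:
  Job 1: burst=4, C=4
  Job 2: burst=7, C=11
  Job 3: burst=8, C=19
  Job 4: burst=9, C=28
  Job 5: burst=11, C=39
  Job 6: burst=12, C=51
Average completion = 152/6 = 25.3333

25.3333


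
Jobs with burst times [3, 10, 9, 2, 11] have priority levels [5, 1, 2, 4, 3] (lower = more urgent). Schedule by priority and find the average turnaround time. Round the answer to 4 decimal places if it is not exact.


Sort by priority (ascending = highest first):
Order: [(1, 10), (2, 9), (3, 11), (4, 2), (5, 3)]
Completion times:
  Priority 1, burst=10, C=10
  Priority 2, burst=9, C=19
  Priority 3, burst=11, C=30
  Priority 4, burst=2, C=32
  Priority 5, burst=3, C=35
Average turnaround = 126/5 = 25.2

25.2


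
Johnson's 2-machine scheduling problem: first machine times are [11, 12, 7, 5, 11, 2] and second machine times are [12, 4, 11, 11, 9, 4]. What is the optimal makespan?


Apply Johnson's rule:
  Group 1 (a <= b): [(6, 2, 4), (4, 5, 11), (3, 7, 11), (1, 11, 12)]
  Group 2 (a > b): [(5, 11, 9), (2, 12, 4)]
Optimal job order: [6, 4, 3, 1, 5, 2]
Schedule:
  Job 6: M1 done at 2, M2 done at 6
  Job 4: M1 done at 7, M2 done at 18
  Job 3: M1 done at 14, M2 done at 29
  Job 1: M1 done at 25, M2 done at 41
  Job 5: M1 done at 36, M2 done at 50
  Job 2: M1 done at 48, M2 done at 54
Makespan = 54

54


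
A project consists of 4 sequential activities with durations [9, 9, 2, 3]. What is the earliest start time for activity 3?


Activity 3 starts after activities 1 through 2 complete.
Predecessor durations: [9, 9]
ES = 9 + 9 = 18

18


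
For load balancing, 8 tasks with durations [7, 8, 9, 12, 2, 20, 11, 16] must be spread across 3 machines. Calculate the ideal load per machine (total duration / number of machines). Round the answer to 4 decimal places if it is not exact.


Total processing time = 7 + 8 + 9 + 12 + 2 + 20 + 11 + 16 = 85
Number of machines = 3
Ideal balanced load = 85 / 3 = 28.3333

28.3333


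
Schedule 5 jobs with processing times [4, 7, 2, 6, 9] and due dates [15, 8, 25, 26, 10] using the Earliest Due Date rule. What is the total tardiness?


Sort by due date (EDD order): [(7, 8), (9, 10), (4, 15), (2, 25), (6, 26)]
Compute completion times and tardiness:
  Job 1: p=7, d=8, C=7, tardiness=max(0,7-8)=0
  Job 2: p=9, d=10, C=16, tardiness=max(0,16-10)=6
  Job 3: p=4, d=15, C=20, tardiness=max(0,20-15)=5
  Job 4: p=2, d=25, C=22, tardiness=max(0,22-25)=0
  Job 5: p=6, d=26, C=28, tardiness=max(0,28-26)=2
Total tardiness = 13

13


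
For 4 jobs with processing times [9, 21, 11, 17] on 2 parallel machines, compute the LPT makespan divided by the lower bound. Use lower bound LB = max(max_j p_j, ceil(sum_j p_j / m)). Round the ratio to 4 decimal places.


LPT order: [21, 17, 11, 9]
Machine loads after assignment: [30, 28]
LPT makespan = 30
Lower bound = max(max_job, ceil(total/2)) = max(21, 29) = 29
Ratio = 30 / 29 = 1.0345

1.0345


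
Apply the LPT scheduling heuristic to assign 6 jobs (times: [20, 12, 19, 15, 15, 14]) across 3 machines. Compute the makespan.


Sort jobs in decreasing order (LPT): [20, 19, 15, 15, 14, 12]
Assign each job to the least loaded machine:
  Machine 1: jobs [20, 12], load = 32
  Machine 2: jobs [19, 14], load = 33
  Machine 3: jobs [15, 15], load = 30
Makespan = max load = 33

33


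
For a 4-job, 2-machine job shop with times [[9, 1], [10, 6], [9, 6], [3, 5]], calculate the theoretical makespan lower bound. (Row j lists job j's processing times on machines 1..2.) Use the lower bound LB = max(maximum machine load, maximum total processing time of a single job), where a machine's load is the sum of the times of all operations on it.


Machine loads:
  Machine 1: 9 + 10 + 9 + 3 = 31
  Machine 2: 1 + 6 + 6 + 5 = 18
Max machine load = 31
Job totals:
  Job 1: 10
  Job 2: 16
  Job 3: 15
  Job 4: 8
Max job total = 16
Lower bound = max(31, 16) = 31

31


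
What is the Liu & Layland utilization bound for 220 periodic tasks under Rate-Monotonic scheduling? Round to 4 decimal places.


Compute 2^(1/220) = 1.0031556376
Subtract 1: 1.0031556376 - 1 = 0.0031556376
Multiply by n: 220 * 0.0031556376 = 0.6942402720
Round to 4 dp: 0.6942

0.6942


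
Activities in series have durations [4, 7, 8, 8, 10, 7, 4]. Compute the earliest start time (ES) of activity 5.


Activity 5 starts after activities 1 through 4 complete.
Predecessor durations: [4, 7, 8, 8]
ES = 4 + 7 + 8 + 8 = 27

27


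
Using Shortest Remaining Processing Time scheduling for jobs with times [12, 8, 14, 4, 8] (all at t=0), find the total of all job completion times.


Since all jobs arrive at t=0, SRPT equals SPT ordering.
SPT order: [4, 8, 8, 12, 14]
Completion times:
  Job 1: p=4, C=4
  Job 2: p=8, C=12
  Job 3: p=8, C=20
  Job 4: p=12, C=32
  Job 5: p=14, C=46
Total completion time = 4 + 12 + 20 + 32 + 46 = 114

114


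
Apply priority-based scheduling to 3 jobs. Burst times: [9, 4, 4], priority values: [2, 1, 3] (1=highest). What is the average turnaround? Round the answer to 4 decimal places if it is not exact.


Sort by priority (ascending = highest first):
Order: [(1, 4), (2, 9), (3, 4)]
Completion times:
  Priority 1, burst=4, C=4
  Priority 2, burst=9, C=13
  Priority 3, burst=4, C=17
Average turnaround = 34/3 = 11.3333

11.3333


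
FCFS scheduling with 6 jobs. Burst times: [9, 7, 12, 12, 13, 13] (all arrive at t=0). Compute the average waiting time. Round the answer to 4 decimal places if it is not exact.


FCFS order (as given): [9, 7, 12, 12, 13, 13]
Waiting times:
  Job 1: wait = 0
  Job 2: wait = 9
  Job 3: wait = 16
  Job 4: wait = 28
  Job 5: wait = 40
  Job 6: wait = 53
Sum of waiting times = 146
Average waiting time = 146/6 = 24.3333

24.3333


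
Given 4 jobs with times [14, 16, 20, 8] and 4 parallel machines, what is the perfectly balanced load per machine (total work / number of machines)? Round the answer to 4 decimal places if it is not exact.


Total processing time = 14 + 16 + 20 + 8 = 58
Number of machines = 4
Ideal balanced load = 58 / 4 = 14.5

14.5


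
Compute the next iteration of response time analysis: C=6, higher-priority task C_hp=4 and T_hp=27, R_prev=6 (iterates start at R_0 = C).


R_next = C + ceil(R_prev / T_hp) * C_hp
ceil(6 / 27) = ceil(0.2222) = 1
Interference = 1 * 4 = 4
R_next = 6 + 4 = 10

10


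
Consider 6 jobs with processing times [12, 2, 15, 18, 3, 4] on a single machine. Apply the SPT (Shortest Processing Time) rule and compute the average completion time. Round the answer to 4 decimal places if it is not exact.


Sort jobs by processing time (SPT order): [2, 3, 4, 12, 15, 18]
Compute completion times sequentially:
  Job 1: processing = 2, completes at 2
  Job 2: processing = 3, completes at 5
  Job 3: processing = 4, completes at 9
  Job 4: processing = 12, completes at 21
  Job 5: processing = 15, completes at 36
  Job 6: processing = 18, completes at 54
Sum of completion times = 127
Average completion time = 127/6 = 21.1667

21.1667


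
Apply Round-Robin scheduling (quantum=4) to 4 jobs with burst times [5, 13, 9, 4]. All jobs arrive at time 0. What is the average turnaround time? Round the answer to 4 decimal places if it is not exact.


Time quantum = 4
Execution trace:
  J1 runs 4 units, time = 4
  J2 runs 4 units, time = 8
  J3 runs 4 units, time = 12
  J4 runs 4 units, time = 16
  J1 runs 1 units, time = 17
  J2 runs 4 units, time = 21
  J3 runs 4 units, time = 25
  J2 runs 4 units, time = 29
  J3 runs 1 units, time = 30
  J2 runs 1 units, time = 31
Finish times: [17, 31, 30, 16]
Average turnaround = 94/4 = 23.5

23.5


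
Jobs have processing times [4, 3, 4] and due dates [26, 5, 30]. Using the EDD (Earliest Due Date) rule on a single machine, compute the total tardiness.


Sort by due date (EDD order): [(3, 5), (4, 26), (4, 30)]
Compute completion times and tardiness:
  Job 1: p=3, d=5, C=3, tardiness=max(0,3-5)=0
  Job 2: p=4, d=26, C=7, tardiness=max(0,7-26)=0
  Job 3: p=4, d=30, C=11, tardiness=max(0,11-30)=0
Total tardiness = 0

0


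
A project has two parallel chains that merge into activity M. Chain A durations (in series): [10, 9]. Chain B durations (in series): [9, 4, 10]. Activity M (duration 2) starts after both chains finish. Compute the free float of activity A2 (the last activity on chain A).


ES(A2) = sum of predecessors on chain A = 10
EF(A2) = ES + duration = 10 + 9 = 19
Successor of A2 is M. ES(M) = max(sum(A), sum(B)) = max(19, 23) = 23
Free float = ES(successor) - EF(current) = 23 - 19 = 4

4


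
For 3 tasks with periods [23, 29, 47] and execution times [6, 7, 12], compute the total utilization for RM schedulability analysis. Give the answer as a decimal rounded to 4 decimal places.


Compute individual utilizations (exact fractions):
  Task 1: C/T = 6/23 (approx. 0.2609)
  Task 2: C/T = 7/29 (approx. 0.2414)
  Task 3: C/T = 12/47 (approx. 0.2553)
Total utilization U = 6/23 + 7/29 + 12/47 = 23749/31349
Rounded to 4 decimal places: U = 0.7576
RM (Liu & Layland) bound for 3 tasks = 0.779763; compare with U = 23749/31349 (approx. 0.757568)
U <= bound, so schedulable by RM sufficient condition.

0.7576


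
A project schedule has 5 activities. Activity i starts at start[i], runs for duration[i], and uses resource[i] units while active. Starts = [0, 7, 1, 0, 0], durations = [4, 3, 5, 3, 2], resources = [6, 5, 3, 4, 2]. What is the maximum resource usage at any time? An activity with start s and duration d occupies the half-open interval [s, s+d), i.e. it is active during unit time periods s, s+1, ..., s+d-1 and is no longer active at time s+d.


Each activity i is active on [start_i, start_i + duration_i).
Compute total resource usage per time slot:
  t=0: active resources = [6, 4, 2], total = 12
  t=1: active resources = [6, 3, 4, 2], total = 15
  t=2: active resources = [6, 3, 4], total = 13
  t=3: active resources = [6, 3], total = 9
  t=4: active resources = [3], total = 3
  t=5: active resources = [3], total = 3
  t=6: active resources = [], total = 0
  t=7: active resources = [5], total = 5
  t=8: active resources = [5], total = 5
  t=9: active resources = [5], total = 5
Peak resource demand = 15

15


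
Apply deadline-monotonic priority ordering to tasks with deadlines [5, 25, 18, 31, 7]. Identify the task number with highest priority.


Sort tasks by relative deadline (ascending):
  Task 1: deadline = 5
  Task 5: deadline = 7
  Task 3: deadline = 18
  Task 2: deadline = 25
  Task 4: deadline = 31
Priority order (highest first): [1, 5, 3, 2, 4]
Highest priority task = 1

1


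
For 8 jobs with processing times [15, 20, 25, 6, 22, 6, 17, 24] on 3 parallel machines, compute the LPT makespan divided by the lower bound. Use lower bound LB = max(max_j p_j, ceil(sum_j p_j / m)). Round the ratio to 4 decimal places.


LPT order: [25, 24, 22, 20, 17, 15, 6, 6]
Machine loads after assignment: [46, 47, 42]
LPT makespan = 47
Lower bound = max(max_job, ceil(total/3)) = max(25, 45) = 45
Ratio = 47 / 45 = 1.0444

1.0444


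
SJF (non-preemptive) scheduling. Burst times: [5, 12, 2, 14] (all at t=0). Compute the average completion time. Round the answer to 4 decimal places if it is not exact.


SJF order (ascending): [2, 5, 12, 14]
Completion times:
  Job 1: burst=2, C=2
  Job 2: burst=5, C=7
  Job 3: burst=12, C=19
  Job 4: burst=14, C=33
Average completion = 61/4 = 15.25

15.25


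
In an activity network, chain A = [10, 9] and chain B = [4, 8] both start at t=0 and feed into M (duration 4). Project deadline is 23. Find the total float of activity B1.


Forward pass: ES(B1) = sum of predecessors on chain B = 0
EF = ES + duration = 0 + 4 = 4
Backward pass: LF(M) = deadline = 23; LS(M) = 23 - 4 = 19
LF(B1) = LS(M) - sum(successors on chain B) = 19 - 8 = 11
LS = LF - duration = 11 - 4 = 7
Total float = LS - ES = 7 - 0 = 7

7


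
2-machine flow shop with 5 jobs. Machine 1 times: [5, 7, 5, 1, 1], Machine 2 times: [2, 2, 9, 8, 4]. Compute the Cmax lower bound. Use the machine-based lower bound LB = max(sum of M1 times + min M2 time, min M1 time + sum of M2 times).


LB1 = sum(M1 times) + min(M2 times) = 19 + 2 = 21
LB2 = min(M1 times) + sum(M2 times) = 1 + 25 = 26
Lower bound = max(LB1, LB2) = max(21, 26) = 26

26


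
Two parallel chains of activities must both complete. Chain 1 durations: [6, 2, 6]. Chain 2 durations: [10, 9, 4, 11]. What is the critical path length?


Path A total = 6 + 2 + 6 = 14
Path B total = 10 + 9 + 4 + 11 = 34
Critical path = longest path = max(14, 34) = 34

34


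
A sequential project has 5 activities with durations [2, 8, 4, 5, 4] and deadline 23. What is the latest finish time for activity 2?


LF(activity 2) = deadline - sum of successor durations
Successors: activities 3 through 5 with durations [4, 5, 4]
Sum of successor durations = 13
LF = 23 - 13 = 10

10


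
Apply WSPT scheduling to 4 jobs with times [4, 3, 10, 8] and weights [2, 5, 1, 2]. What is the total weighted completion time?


Compute p/w ratios and sort ascending (WSPT): [(3, 5), (4, 2), (8, 2), (10, 1)]
Compute weighted completion times:
  Job (p=3,w=5): C=3, w*C=5*3=15
  Job (p=4,w=2): C=7, w*C=2*7=14
  Job (p=8,w=2): C=15, w*C=2*15=30
  Job (p=10,w=1): C=25, w*C=1*25=25
Total weighted completion time = 84

84


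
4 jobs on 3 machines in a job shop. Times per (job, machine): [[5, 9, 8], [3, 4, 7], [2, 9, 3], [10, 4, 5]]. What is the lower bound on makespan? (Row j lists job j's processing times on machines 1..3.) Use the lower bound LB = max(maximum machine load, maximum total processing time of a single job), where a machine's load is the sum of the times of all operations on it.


Machine loads:
  Machine 1: 5 + 3 + 2 + 10 = 20
  Machine 2: 9 + 4 + 9 + 4 = 26
  Machine 3: 8 + 7 + 3 + 5 = 23
Max machine load = 26
Job totals:
  Job 1: 22
  Job 2: 14
  Job 3: 14
  Job 4: 19
Max job total = 22
Lower bound = max(26, 22) = 26

26


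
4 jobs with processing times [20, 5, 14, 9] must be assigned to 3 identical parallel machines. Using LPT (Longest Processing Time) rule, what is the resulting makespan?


Sort jobs in decreasing order (LPT): [20, 14, 9, 5]
Assign each job to the least loaded machine:
  Machine 1: jobs [20], load = 20
  Machine 2: jobs [14], load = 14
  Machine 3: jobs [9, 5], load = 14
Makespan = max load = 20

20


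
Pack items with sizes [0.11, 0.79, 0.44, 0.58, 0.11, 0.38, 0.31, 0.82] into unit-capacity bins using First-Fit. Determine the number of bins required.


Place items sequentially using First-Fit:
  Item 0.11 -> new Bin 1
  Item 0.79 -> Bin 1 (now 0.9)
  Item 0.44 -> new Bin 2
  Item 0.58 -> new Bin 3
  Item 0.11 -> Bin 2 (now 0.55)
  Item 0.38 -> Bin 2 (now 0.93)
  Item 0.31 -> Bin 3 (now 0.89)
  Item 0.82 -> new Bin 4
Total bins used = 4

4


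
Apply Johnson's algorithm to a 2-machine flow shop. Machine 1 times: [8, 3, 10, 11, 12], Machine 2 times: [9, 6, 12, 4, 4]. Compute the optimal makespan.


Apply Johnson's rule:
  Group 1 (a <= b): [(2, 3, 6), (1, 8, 9), (3, 10, 12)]
  Group 2 (a > b): [(4, 11, 4), (5, 12, 4)]
Optimal job order: [2, 1, 3, 4, 5]
Schedule:
  Job 2: M1 done at 3, M2 done at 9
  Job 1: M1 done at 11, M2 done at 20
  Job 3: M1 done at 21, M2 done at 33
  Job 4: M1 done at 32, M2 done at 37
  Job 5: M1 done at 44, M2 done at 48
Makespan = 48

48


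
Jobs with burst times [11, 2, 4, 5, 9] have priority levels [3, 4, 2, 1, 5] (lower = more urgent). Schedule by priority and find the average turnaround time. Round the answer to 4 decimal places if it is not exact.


Sort by priority (ascending = highest first):
Order: [(1, 5), (2, 4), (3, 11), (4, 2), (5, 9)]
Completion times:
  Priority 1, burst=5, C=5
  Priority 2, burst=4, C=9
  Priority 3, burst=11, C=20
  Priority 4, burst=2, C=22
  Priority 5, burst=9, C=31
Average turnaround = 87/5 = 17.4

17.4


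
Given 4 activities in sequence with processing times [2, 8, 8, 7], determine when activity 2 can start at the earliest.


Activity 2 starts after activities 1 through 1 complete.
Predecessor durations: [2]
ES = 2 = 2

2


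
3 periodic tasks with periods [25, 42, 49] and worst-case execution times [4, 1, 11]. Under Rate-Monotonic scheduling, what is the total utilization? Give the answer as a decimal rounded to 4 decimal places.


Compute individual utilizations (exact fractions):
  Task 1: C/T = 4/25 (approx. 0.16)
  Task 2: C/T = 1/42 (approx. 0.0238)
  Task 3: C/T = 11/49 (approx. 0.2245)
Total utilization U = 4/25 + 1/42 + 11/49 = 3001/7350
Rounded to 4 decimal places: U = 0.4083
RM (Liu & Layland) bound for 3 tasks = 0.779763; compare with U = 3001/7350 (approx. 0.408299)
U <= bound, so schedulable by RM sufficient condition.

0.4083
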